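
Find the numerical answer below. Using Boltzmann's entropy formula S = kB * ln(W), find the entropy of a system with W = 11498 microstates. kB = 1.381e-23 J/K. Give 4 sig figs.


Step 1: ln(W) = ln(11498) = 9.35
Step 2: S = kB * ln(W) = 1.381e-23 * 9.35
Step 3: S = 1.291e-22 J/K

1.291e-22


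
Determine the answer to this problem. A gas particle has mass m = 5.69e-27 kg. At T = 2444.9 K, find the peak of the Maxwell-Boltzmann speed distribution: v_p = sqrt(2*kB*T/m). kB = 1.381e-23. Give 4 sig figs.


Step 1: Numerator = 2*kB*T = 2*1.381e-23*2444.9 = 6.753e-20
Step 2: Ratio = 6.753e-20 / 5.69e-27 = 1.187e+07
Step 3: v_p = sqrt(1.187e+07) = 3445 m/s

3445


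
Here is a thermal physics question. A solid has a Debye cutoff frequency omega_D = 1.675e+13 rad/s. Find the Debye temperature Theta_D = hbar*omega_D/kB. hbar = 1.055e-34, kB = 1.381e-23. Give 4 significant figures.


Step 1: hbar*omega_D = 1.055e-34 * 1.675e+13 = 1.767e-21 J
Step 2: Theta_D = 1.767e-21 / 1.381e-23
Step 3: Theta_D = 128 K

128


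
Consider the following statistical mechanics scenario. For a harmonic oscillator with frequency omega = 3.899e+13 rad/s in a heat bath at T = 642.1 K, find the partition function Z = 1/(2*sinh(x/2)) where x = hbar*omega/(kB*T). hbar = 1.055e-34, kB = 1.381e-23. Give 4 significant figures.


Step 1: Compute x = hbar*omega/(kB*T) = 1.055e-34*3.899e+13/(1.381e-23*642.1) = 0.4639
Step 2: x/2 = 0.2319
Step 3: sinh(x/2) = 0.234
Step 4: Z = 1/(2*0.234) = 2.137

2.137


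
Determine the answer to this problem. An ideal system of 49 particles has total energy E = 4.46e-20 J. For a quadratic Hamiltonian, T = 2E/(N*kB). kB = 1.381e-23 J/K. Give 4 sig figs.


Step 1: Numerator = 2*E = 2*4.46e-20 = 8.92e-20 J
Step 2: Denominator = N*kB = 49*1.381e-23 = 6.767e-22
Step 3: T = 8.92e-20 / 6.767e-22 = 131.8 K

131.8


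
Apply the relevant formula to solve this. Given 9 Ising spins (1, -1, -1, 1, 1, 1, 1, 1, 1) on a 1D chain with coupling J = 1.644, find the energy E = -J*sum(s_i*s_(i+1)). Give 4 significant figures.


Step 1: Nearest-neighbor products: -1, 1, -1, 1, 1, 1, 1, 1
Step 2: Sum of products = 4
Step 3: E = -1.644 * 4 = -6.576

-6.576


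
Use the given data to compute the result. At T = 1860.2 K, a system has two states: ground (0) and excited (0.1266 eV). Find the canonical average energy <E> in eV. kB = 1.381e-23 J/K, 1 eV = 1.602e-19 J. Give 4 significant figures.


Step 1: beta*E = 0.1266*1.602e-19/(1.381e-23*1860.2) = 0.7895
Step 2: exp(-beta*E) = 0.4541
Step 3: <E> = 0.1266*0.4541/(1+0.4541) = 0.03953 eV

0.03953


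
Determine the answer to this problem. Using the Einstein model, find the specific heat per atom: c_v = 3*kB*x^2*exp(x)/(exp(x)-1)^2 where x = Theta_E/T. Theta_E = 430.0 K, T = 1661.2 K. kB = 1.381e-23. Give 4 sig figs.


Step 1: x = Theta_E/T = 430.0/1661.2 = 0.2588
Step 2: x^2 = 0.067
Step 3: exp(x) = 1.295
Step 4: c_v = 3*1.381e-23*0.067*1.295/(1.295-1)^2 = 4.12e-23

4.12e-23


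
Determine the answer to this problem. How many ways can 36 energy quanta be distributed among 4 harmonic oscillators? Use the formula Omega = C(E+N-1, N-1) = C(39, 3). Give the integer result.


Step 1: Use binomial coefficient C(39, 3)
Step 2: Numerator = 39! / 36!
Step 3: Denominator = 3!
Step 4: Omega = 9139

9139


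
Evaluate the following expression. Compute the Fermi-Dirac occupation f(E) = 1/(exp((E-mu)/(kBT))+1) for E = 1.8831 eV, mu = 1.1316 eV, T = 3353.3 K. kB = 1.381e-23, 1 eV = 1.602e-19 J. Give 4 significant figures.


Step 1: (E - mu) = 1.8831 - 1.1316 = 0.7515 eV
Step 2: Convert: (E-mu)*eV = 1.204e-19 J
Step 3: x = (E-mu)*eV/(kB*T) = 2.6
Step 4: f = 1/(exp(2.6)+1) = 0.06916

0.06916


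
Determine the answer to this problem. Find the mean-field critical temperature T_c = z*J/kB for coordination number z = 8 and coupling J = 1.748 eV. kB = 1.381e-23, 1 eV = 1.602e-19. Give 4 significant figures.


Step 1: z*J = 8*1.748 = 13.98 eV
Step 2: Convert to Joules: 13.98*1.602e-19 = 2.24e-18 J
Step 3: T_c = 2.24e-18 / 1.381e-23 = 1.622e+05 K

1.622e+05


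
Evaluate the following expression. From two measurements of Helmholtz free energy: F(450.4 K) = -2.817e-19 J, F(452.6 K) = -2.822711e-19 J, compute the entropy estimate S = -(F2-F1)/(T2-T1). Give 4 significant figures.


Step 1: dF = F2 - F1 = -2.822711e-19 - (-2.817e-19) = -5.711e-22 J
Step 2: dT = T2 - T1 = 452.6 - 450.4 = 2.2 K
Step 3: S = -dF/dT = -(-5.711e-22)/2.2 = 2.596e-22 J/K

2.596e-22


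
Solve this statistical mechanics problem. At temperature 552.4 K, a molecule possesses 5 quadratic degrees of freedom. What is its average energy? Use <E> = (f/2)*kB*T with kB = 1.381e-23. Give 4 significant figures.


Step 1: f/2 = 5/2 = 2.5
Step 2: kB*T = 1.381e-23 * 552.4 = 7.629e-21
Step 3: <E> = 2.5 * 7.629e-21 = 1.907e-20 J

1.907e-20


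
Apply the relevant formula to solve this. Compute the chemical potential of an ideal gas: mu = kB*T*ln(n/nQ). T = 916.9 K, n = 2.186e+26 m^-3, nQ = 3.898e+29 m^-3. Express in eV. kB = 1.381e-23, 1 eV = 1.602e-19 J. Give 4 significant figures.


Step 1: n/nQ = 2.186e+26/3.898e+29 = 0.0005608
Step 2: ln(n/nQ) = -7.486
Step 3: mu = kB*T*ln(n/nQ) = 1.266e-20*-7.486 = -9.479e-20 J
Step 4: Convert to eV: -9.479e-20/1.602e-19 = -0.5917 eV

-0.5917


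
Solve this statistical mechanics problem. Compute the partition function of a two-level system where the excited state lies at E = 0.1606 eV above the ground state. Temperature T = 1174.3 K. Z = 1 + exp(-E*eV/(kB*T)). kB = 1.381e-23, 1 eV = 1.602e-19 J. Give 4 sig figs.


Step 1: Compute beta*E = E*eV/(kB*T) = 0.1606*1.602e-19/(1.381e-23*1174.3) = 1.586
Step 2: exp(-beta*E) = exp(-1.586) = 0.2046
Step 3: Z = 1 + 0.2046 = 1.205

1.205


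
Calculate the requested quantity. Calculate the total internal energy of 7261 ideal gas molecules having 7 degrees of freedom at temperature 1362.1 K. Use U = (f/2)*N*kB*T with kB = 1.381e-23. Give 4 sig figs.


Step 1: f/2 = 7/2 = 3.5
Step 2: N*kB*T = 7261*1.381e-23*1362.1 = 1.366e-16
Step 3: U = 3.5 * 1.366e-16 = 4.78e-16 J

4.78e-16


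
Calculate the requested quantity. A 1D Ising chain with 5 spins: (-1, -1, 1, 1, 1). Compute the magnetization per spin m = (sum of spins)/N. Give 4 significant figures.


Step 1: Count up spins (+1): 3, down spins (-1): 2
Step 2: Total magnetization M = 3 - 2 = 1
Step 3: m = M/N = 1/5 = 0.2

0.2


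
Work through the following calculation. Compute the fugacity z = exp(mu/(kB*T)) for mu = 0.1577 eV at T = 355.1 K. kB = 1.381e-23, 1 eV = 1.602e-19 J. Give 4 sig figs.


Step 1: Convert mu to Joules: 0.1577*1.602e-19 = 2.526e-20 J
Step 2: kB*T = 1.381e-23*355.1 = 4.904e-21 J
Step 3: mu/(kB*T) = 5.152
Step 4: z = exp(5.152) = 172.7

172.7


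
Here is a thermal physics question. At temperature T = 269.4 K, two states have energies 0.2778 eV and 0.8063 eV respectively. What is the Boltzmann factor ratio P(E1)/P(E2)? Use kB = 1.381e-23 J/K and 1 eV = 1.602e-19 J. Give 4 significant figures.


Step 1: Compute energy difference dE = E1 - E2 = 0.2778 - 0.8063 = -0.5285 eV
Step 2: Convert to Joules: dE_J = -0.5285 * 1.602e-19 = -8.467e-20 J
Step 3: Compute exponent = -dE_J / (kB * T) = -(-8.467e-20) / (1.381e-23 * 269.4) = 22.76
Step 4: P(E1)/P(E2) = exp(22.76) = 7.643e+09

7.643e+09


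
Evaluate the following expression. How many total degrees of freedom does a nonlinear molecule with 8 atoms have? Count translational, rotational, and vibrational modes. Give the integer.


Step 1: Translational DOF = 3
Step 2: Rotational DOF (nonlinear) = 3
Step 3: Vibrational DOF = 3*8 - 6 = 18
Step 4: Total = 3 + 3 + 18 = 24

24


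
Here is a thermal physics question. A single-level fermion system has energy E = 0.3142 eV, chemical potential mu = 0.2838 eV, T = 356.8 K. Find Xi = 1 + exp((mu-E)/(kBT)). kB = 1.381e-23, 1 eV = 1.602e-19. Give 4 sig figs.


Step 1: (mu - E) = 0.2838 - 0.3142 = -0.0304 eV
Step 2: x = (mu-E)*eV/(kB*T) = -0.0304*1.602e-19/(1.381e-23*356.8) = -0.9884
Step 3: exp(x) = 0.3722
Step 4: Xi = 1 + 0.3722 = 1.372

1.372


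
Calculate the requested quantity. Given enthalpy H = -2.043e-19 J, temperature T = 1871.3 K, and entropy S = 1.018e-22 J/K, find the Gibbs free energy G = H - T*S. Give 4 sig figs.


Step 1: T*S = 1871.3 * 1.018e-22 = 1.905e-19 J
Step 2: G = H - T*S = -2.043e-19 - 1.905e-19
Step 3: G = -3.948e-19 J

-3.948e-19


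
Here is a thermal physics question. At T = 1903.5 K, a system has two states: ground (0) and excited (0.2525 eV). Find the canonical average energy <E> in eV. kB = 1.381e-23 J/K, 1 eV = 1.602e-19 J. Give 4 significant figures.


Step 1: beta*E = 0.2525*1.602e-19/(1.381e-23*1903.5) = 1.539
Step 2: exp(-beta*E) = 0.2146
Step 3: <E> = 0.2525*0.2146/(1+0.2146) = 0.04462 eV

0.04462


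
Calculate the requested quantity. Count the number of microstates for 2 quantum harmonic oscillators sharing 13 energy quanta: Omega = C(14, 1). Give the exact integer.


Step 1: Use binomial coefficient C(14, 1)
Step 2: Numerator = 14! / 13!
Step 3: Denominator = 1!
Step 4: Omega = 14

14


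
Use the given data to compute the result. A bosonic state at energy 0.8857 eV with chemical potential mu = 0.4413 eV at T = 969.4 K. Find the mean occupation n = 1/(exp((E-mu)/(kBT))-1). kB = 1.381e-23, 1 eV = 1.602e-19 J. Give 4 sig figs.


Step 1: (E - mu) = 0.4444 eV
Step 2: x = (E-mu)*eV/(kB*T) = 0.4444*1.602e-19/(1.381e-23*969.4) = 5.318
Step 3: exp(x) = 204
Step 4: n = 1/(exp(x)-1) = 0.004927

0.004927


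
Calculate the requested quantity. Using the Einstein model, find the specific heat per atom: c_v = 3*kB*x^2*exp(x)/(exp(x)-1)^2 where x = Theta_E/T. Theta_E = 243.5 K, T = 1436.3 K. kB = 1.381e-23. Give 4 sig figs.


Step 1: x = Theta_E/T = 243.5/1436.3 = 0.1695
Step 2: x^2 = 0.02874
Step 3: exp(x) = 1.185
Step 4: c_v = 3*1.381e-23*0.02874*1.185/(1.185-1)^2 = 4.133e-23

4.133e-23


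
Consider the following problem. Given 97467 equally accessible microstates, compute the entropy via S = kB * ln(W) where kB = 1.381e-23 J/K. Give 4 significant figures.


Step 1: ln(W) = ln(97467) = 11.49
Step 2: S = kB * ln(W) = 1.381e-23 * 11.49
Step 3: S = 1.586e-22 J/K

1.586e-22


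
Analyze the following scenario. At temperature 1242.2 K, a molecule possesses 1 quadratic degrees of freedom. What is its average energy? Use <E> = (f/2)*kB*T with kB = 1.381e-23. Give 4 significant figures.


Step 1: f/2 = 1/2 = 0.5
Step 2: kB*T = 1.381e-23 * 1242.2 = 1.715e-20
Step 3: <E> = 0.5 * 1.715e-20 = 8.577e-21 J

8.577e-21


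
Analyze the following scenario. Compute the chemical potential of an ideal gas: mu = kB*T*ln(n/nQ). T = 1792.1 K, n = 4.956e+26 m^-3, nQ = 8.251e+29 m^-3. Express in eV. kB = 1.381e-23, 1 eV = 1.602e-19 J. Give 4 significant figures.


Step 1: n/nQ = 4.956e+26/8.251e+29 = 0.0006007
Step 2: ln(n/nQ) = -7.417
Step 3: mu = kB*T*ln(n/nQ) = 2.475e-20*-7.417 = -1.836e-19 J
Step 4: Convert to eV: -1.836e-19/1.602e-19 = -1.146 eV

-1.146


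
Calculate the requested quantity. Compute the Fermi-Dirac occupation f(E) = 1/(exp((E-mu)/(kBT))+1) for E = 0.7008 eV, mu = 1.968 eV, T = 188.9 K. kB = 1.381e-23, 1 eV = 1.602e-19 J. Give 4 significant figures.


Step 1: (E - mu) = 0.7008 - 1.968 = -1.267 eV
Step 2: Convert: (E-mu)*eV = -2.03e-19 J
Step 3: x = (E-mu)*eV/(kB*T) = -77.82
Step 4: f = 1/(exp(-77.82)+1) = 1

1


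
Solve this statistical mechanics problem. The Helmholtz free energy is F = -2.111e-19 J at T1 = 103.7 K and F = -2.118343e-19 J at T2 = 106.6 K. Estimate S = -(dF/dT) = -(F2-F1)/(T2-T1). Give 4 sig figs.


Step 1: dF = F2 - F1 = -2.118343e-19 - (-2.111e-19) = -7.343e-22 J
Step 2: dT = T2 - T1 = 106.6 - 103.7 = 2.9 K
Step 3: S = -dF/dT = -(-7.343e-22)/2.9 = 2.532e-22 J/K

2.532e-22


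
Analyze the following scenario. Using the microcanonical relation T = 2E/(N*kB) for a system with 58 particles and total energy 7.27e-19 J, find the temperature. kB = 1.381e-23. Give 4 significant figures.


Step 1: Numerator = 2*E = 2*7.27e-19 = 1.454e-18 J
Step 2: Denominator = N*kB = 58*1.381e-23 = 8.01e-22
Step 3: T = 1.454e-18 / 8.01e-22 = 1815 K

1815


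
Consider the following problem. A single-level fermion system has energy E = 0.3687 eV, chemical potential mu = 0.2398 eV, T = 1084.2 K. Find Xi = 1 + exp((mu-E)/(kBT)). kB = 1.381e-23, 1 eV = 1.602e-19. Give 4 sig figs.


Step 1: (mu - E) = 0.2398 - 0.3687 = -0.1289 eV
Step 2: x = (mu-E)*eV/(kB*T) = -0.1289*1.602e-19/(1.381e-23*1084.2) = -1.379
Step 3: exp(x) = 0.2518
Step 4: Xi = 1 + 0.2518 = 1.252

1.252


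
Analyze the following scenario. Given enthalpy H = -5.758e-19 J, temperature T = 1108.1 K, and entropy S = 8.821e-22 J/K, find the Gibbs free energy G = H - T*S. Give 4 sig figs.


Step 1: T*S = 1108.1 * 8.821e-22 = 9.775e-19 J
Step 2: G = H - T*S = -5.758e-19 - 9.775e-19
Step 3: G = -1.553e-18 J

-1.553e-18


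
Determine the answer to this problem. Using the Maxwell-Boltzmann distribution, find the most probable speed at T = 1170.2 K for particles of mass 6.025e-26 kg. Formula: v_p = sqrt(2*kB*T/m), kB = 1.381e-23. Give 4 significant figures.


Step 1: Numerator = 2*kB*T = 2*1.381e-23*1170.2 = 3.232e-20
Step 2: Ratio = 3.232e-20 / 6.025e-26 = 5.364e+05
Step 3: v_p = sqrt(5.364e+05) = 732.4 m/s

732.4


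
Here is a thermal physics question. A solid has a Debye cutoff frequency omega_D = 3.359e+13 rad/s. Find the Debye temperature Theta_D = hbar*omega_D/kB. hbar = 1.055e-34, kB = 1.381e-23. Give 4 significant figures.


Step 1: hbar*omega_D = 1.055e-34 * 3.359e+13 = 3.544e-21 J
Step 2: Theta_D = 3.544e-21 / 1.381e-23
Step 3: Theta_D = 256.6 K

256.6


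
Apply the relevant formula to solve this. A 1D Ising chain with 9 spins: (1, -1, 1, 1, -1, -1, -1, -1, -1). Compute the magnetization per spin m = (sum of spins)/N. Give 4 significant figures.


Step 1: Count up spins (+1): 3, down spins (-1): 6
Step 2: Total magnetization M = 3 - 6 = -3
Step 3: m = M/N = -3/9 = -0.3333

-0.3333


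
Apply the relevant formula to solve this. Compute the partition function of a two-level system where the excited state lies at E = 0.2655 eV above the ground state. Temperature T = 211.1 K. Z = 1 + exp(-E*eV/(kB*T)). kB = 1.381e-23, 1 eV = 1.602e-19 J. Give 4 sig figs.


Step 1: Compute beta*E = E*eV/(kB*T) = 0.2655*1.602e-19/(1.381e-23*211.1) = 14.59
Step 2: exp(-beta*E) = exp(-14.59) = 4.611e-07
Step 3: Z = 1 + 4.611e-07 = 1

1


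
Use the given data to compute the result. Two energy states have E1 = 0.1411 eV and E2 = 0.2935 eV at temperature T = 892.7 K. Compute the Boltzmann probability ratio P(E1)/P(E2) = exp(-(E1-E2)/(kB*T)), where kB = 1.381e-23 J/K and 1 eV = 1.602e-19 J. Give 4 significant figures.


Step 1: Compute energy difference dE = E1 - E2 = 0.1411 - 0.2935 = -0.1524 eV
Step 2: Convert to Joules: dE_J = -0.1524 * 1.602e-19 = -2.441e-20 J
Step 3: Compute exponent = -dE_J / (kB * T) = -(-2.441e-20) / (1.381e-23 * 892.7) = 1.98
Step 4: P(E1)/P(E2) = exp(1.98) = 7.245

7.245


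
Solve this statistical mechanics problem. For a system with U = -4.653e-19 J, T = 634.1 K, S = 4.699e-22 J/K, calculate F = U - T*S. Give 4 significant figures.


Step 1: T*S = 634.1 * 4.699e-22 = 2.98e-19 J
Step 2: F = U - T*S = -4.653e-19 - 2.98e-19
Step 3: F = -7.633e-19 J

-7.633e-19


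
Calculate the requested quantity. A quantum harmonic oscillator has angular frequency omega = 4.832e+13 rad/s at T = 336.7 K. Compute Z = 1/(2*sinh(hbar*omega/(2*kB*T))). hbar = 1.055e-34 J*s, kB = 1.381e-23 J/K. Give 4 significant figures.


Step 1: Compute x = hbar*omega/(kB*T) = 1.055e-34*4.832e+13/(1.381e-23*336.7) = 1.096
Step 2: x/2 = 0.5482
Step 3: sinh(x/2) = 0.576
Step 4: Z = 1/(2*0.576) = 0.868

0.868


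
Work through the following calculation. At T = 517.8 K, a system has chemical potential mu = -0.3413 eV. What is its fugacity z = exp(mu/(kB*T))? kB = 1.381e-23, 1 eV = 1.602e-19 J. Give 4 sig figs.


Step 1: Convert mu to Joules: -0.3413*1.602e-19 = -5.468e-20 J
Step 2: kB*T = 1.381e-23*517.8 = 7.151e-21 J
Step 3: mu/(kB*T) = -7.646
Step 4: z = exp(-7.646) = 0.0004779

0.0004779


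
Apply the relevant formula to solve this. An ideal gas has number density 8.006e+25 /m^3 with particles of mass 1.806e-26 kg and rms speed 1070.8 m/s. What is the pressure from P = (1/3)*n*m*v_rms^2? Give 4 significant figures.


Step 1: v_rms^2 = 1070.8^2 = 1.147e+06
Step 2: n*m = 8.006e+25*1.806e-26 = 1.446
Step 3: P = (1/3)*1.446*1.147e+06 = 5.526e+05 Pa

5.526e+05


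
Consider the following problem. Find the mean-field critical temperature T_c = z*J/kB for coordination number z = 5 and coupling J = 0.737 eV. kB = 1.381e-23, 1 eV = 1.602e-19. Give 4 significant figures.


Step 1: z*J = 5*0.737 = 3.685 eV
Step 2: Convert to Joules: 3.685*1.602e-19 = 5.903e-19 J
Step 3: T_c = 5.903e-19 / 1.381e-23 = 4.275e+04 K

4.275e+04


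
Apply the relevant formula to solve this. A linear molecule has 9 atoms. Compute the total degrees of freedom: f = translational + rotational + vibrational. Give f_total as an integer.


Step 1: Translational DOF = 3
Step 2: Rotational DOF (linear) = 2
Step 3: Vibrational DOF = 3*9 - 5 = 22
Step 4: Total = 3 + 2 + 22 = 27

27


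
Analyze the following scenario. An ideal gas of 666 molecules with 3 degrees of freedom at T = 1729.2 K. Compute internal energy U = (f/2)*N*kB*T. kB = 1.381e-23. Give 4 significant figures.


Step 1: f/2 = 3/2 = 1.5
Step 2: N*kB*T = 666*1.381e-23*1729.2 = 1.59e-17
Step 3: U = 1.5 * 1.59e-17 = 2.386e-17 J

2.386e-17


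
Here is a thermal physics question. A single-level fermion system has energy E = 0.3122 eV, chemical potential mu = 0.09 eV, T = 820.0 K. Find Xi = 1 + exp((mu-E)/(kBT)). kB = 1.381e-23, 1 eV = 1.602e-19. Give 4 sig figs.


Step 1: (mu - E) = 0.09 - 0.3122 = -0.2222 eV
Step 2: x = (mu-E)*eV/(kB*T) = -0.2222*1.602e-19/(1.381e-23*820.0) = -3.143
Step 3: exp(x) = 0.04314
Step 4: Xi = 1 + 0.04314 = 1.043

1.043


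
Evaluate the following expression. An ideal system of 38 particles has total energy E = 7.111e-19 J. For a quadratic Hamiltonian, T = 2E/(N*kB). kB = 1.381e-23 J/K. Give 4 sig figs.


Step 1: Numerator = 2*E = 2*7.111e-19 = 1.422e-18 J
Step 2: Denominator = N*kB = 38*1.381e-23 = 5.248e-22
Step 3: T = 1.422e-18 / 5.248e-22 = 2710 K

2710


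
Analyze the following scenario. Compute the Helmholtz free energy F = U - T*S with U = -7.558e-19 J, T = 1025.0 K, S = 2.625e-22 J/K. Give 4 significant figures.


Step 1: T*S = 1025.0 * 2.625e-22 = 2.691e-19 J
Step 2: F = U - T*S = -7.558e-19 - 2.691e-19
Step 3: F = -1.025e-18 J

-1.025e-18


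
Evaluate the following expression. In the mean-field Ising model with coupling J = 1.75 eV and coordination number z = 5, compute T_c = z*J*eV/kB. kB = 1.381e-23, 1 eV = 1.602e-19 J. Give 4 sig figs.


Step 1: z*J = 5*1.75 = 8.75 eV
Step 2: Convert to Joules: 8.75*1.602e-19 = 1.402e-18 J
Step 3: T_c = 1.402e-18 / 1.381e-23 = 1.015e+05 K

1.015e+05


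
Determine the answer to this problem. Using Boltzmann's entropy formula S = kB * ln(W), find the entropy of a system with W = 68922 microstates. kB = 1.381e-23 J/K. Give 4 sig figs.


Step 1: ln(W) = ln(68922) = 11.14
Step 2: S = kB * ln(W) = 1.381e-23 * 11.14
Step 3: S = 1.539e-22 J/K

1.539e-22


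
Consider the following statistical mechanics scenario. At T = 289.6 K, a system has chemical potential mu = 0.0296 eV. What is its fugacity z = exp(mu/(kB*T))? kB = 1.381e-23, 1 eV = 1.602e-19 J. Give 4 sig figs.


Step 1: Convert mu to Joules: 0.0296*1.602e-19 = 4.742e-21 J
Step 2: kB*T = 1.381e-23*289.6 = 3.999e-21 J
Step 3: mu/(kB*T) = 1.186
Step 4: z = exp(1.186) = 3.273

3.273


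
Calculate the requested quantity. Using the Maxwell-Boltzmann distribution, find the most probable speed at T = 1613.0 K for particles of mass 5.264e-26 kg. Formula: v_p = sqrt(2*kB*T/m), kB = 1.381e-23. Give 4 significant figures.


Step 1: Numerator = 2*kB*T = 2*1.381e-23*1613.0 = 4.455e-20
Step 2: Ratio = 4.455e-20 / 5.264e-26 = 8.463e+05
Step 3: v_p = sqrt(8.463e+05) = 920 m/s

920


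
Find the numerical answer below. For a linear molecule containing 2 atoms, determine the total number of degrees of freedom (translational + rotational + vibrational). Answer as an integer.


Step 1: Translational DOF = 3
Step 2: Rotational DOF (linear) = 2
Step 3: Vibrational DOF = 3*2 - 5 = 1
Step 4: Total = 3 + 2 + 1 = 6

6


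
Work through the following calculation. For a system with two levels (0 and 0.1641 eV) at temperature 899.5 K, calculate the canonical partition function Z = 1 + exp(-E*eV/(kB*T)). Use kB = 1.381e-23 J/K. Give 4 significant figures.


Step 1: Compute beta*E = E*eV/(kB*T) = 0.1641*1.602e-19/(1.381e-23*899.5) = 2.116
Step 2: exp(-beta*E) = exp(-2.116) = 0.1205
Step 3: Z = 1 + 0.1205 = 1.12

1.12


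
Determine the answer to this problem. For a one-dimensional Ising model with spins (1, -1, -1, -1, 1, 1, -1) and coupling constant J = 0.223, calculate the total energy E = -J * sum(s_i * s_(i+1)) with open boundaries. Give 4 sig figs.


Step 1: Nearest-neighbor products: -1, 1, 1, -1, 1, -1
Step 2: Sum of products = 0
Step 3: E = -0.223 * 0 = 0

0


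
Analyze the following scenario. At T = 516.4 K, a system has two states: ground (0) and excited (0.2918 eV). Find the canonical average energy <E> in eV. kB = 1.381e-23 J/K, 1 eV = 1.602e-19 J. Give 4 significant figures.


Step 1: beta*E = 0.2918*1.602e-19/(1.381e-23*516.4) = 6.555
Step 2: exp(-beta*E) = 0.001423
Step 3: <E> = 0.2918*0.001423/(1+0.001423) = 0.0004147 eV

0.0004147


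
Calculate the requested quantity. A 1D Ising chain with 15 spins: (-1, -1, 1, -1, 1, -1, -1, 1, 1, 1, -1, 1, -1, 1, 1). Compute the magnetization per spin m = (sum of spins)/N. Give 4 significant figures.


Step 1: Count up spins (+1): 8, down spins (-1): 7
Step 2: Total magnetization M = 8 - 7 = 1
Step 3: m = M/N = 1/15 = 0.06667

0.06667


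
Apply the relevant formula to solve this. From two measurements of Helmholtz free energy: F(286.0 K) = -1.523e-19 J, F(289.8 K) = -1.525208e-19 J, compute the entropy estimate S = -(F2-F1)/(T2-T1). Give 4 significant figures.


Step 1: dF = F2 - F1 = -1.525208e-19 - (-1.523e-19) = -2.208e-22 J
Step 2: dT = T2 - T1 = 289.8 - 286.0 = 3.8 K
Step 3: S = -dF/dT = -(-2.208e-22)/3.8 = 5.811e-23 J/K

5.811e-23


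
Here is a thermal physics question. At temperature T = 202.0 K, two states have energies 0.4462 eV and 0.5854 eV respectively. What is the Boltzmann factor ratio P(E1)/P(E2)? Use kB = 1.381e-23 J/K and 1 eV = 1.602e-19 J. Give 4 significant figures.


Step 1: Compute energy difference dE = E1 - E2 = 0.4462 - 0.5854 = -0.1392 eV
Step 2: Convert to Joules: dE_J = -0.1392 * 1.602e-19 = -2.23e-20 J
Step 3: Compute exponent = -dE_J / (kB * T) = -(-2.23e-20) / (1.381e-23 * 202.0) = 7.994
Step 4: P(E1)/P(E2) = exp(7.994) = 2963

2963


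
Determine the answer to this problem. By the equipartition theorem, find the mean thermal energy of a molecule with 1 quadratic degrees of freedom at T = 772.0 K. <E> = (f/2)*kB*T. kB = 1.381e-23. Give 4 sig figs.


Step 1: f/2 = 1/2 = 0.5
Step 2: kB*T = 1.381e-23 * 772.0 = 1.066e-20
Step 3: <E> = 0.5 * 1.066e-20 = 5.331e-21 J

5.331e-21


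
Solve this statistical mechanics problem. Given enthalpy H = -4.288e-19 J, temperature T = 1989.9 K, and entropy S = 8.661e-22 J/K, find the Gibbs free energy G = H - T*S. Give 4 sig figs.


Step 1: T*S = 1989.9 * 8.661e-22 = 1.723e-18 J
Step 2: G = H - T*S = -4.288e-19 - 1.723e-18
Step 3: G = -2.152e-18 J

-2.152e-18


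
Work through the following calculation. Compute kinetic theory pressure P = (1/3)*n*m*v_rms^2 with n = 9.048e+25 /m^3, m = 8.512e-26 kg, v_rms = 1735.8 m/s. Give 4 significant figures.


Step 1: v_rms^2 = 1735.8^2 = 3.013e+06
Step 2: n*m = 9.048e+25*8.512e-26 = 7.702
Step 3: P = (1/3)*7.702*3.013e+06 = 7.735e+06 Pa

7.735e+06


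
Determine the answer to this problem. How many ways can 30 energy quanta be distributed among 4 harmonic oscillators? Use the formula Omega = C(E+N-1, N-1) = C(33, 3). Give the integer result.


Step 1: Use binomial coefficient C(33, 3)
Step 2: Numerator = 33! / 30!
Step 3: Denominator = 3!
Step 4: Omega = 5456

5456


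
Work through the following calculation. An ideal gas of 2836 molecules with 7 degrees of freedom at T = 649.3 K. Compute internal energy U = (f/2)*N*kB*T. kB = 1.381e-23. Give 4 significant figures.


Step 1: f/2 = 7/2 = 3.5
Step 2: N*kB*T = 2836*1.381e-23*649.3 = 2.543e-17
Step 3: U = 3.5 * 2.543e-17 = 8.9e-17 J

8.9e-17


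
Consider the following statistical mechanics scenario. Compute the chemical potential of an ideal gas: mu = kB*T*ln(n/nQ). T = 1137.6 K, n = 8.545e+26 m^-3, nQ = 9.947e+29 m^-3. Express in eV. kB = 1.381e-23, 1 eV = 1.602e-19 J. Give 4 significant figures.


Step 1: n/nQ = 8.545e+26/9.947e+29 = 0.0008591
Step 2: ln(n/nQ) = -7.06
Step 3: mu = kB*T*ln(n/nQ) = 1.571e-20*-7.06 = -1.109e-19 J
Step 4: Convert to eV: -1.109e-19/1.602e-19 = -0.6923 eV

-0.6923


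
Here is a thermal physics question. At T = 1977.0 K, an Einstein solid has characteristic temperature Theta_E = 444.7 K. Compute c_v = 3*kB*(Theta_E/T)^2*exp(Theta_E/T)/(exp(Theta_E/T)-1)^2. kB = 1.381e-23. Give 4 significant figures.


Step 1: x = Theta_E/T = 444.7/1977.0 = 0.2249
Step 2: x^2 = 0.0506
Step 3: exp(x) = 1.252
Step 4: c_v = 3*1.381e-23*0.0506*1.252/(1.252-1)^2 = 4.126e-23

4.126e-23


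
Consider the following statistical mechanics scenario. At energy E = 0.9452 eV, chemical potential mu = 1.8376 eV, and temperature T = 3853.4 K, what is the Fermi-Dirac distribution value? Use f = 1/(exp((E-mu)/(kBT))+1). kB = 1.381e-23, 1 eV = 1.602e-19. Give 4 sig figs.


Step 1: (E - mu) = 0.9452 - 1.8376 = -0.8924 eV
Step 2: Convert: (E-mu)*eV = -1.43e-19 J
Step 3: x = (E-mu)*eV/(kB*T) = -2.686
Step 4: f = 1/(exp(-2.686)+1) = 0.9362

0.9362


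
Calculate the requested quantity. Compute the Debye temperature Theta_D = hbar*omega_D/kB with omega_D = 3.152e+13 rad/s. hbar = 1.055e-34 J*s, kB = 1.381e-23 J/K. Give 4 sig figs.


Step 1: hbar*omega_D = 1.055e-34 * 3.152e+13 = 3.325e-21 J
Step 2: Theta_D = 3.325e-21 / 1.381e-23
Step 3: Theta_D = 240.8 K

240.8


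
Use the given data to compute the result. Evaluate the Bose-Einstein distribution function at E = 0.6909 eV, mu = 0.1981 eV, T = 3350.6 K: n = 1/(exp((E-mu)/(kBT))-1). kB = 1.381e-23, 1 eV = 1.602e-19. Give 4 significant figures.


Step 1: (E - mu) = 0.4928 eV
Step 2: x = (E-mu)*eV/(kB*T) = 0.4928*1.602e-19/(1.381e-23*3350.6) = 1.706
Step 3: exp(x) = 5.508
Step 4: n = 1/(exp(x)-1) = 0.2218

0.2218


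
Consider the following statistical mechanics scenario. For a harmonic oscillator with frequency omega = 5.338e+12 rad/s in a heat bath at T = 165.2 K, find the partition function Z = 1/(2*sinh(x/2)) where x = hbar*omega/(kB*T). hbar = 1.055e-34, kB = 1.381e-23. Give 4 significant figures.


Step 1: Compute x = hbar*omega/(kB*T) = 1.055e-34*5.338e+12/(1.381e-23*165.2) = 0.2468
Step 2: x/2 = 0.1234
Step 3: sinh(x/2) = 0.1237
Step 4: Z = 1/(2*0.1237) = 4.041

4.041


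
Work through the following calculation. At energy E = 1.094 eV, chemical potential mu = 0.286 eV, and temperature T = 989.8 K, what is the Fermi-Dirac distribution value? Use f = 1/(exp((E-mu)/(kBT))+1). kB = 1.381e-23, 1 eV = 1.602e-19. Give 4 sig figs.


Step 1: (E - mu) = 1.094 - 0.286 = 0.808 eV
Step 2: Convert: (E-mu)*eV = 1.294e-19 J
Step 3: x = (E-mu)*eV/(kB*T) = 9.47
Step 4: f = 1/(exp(9.47)+1) = 7.715e-05

7.715e-05


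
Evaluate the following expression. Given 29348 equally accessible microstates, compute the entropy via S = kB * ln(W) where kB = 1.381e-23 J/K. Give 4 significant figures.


Step 1: ln(W) = ln(29348) = 10.29
Step 2: S = kB * ln(W) = 1.381e-23 * 10.29
Step 3: S = 1.421e-22 J/K

1.421e-22


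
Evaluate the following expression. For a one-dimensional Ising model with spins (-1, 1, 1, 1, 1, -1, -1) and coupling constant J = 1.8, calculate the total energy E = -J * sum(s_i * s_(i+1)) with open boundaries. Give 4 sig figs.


Step 1: Nearest-neighbor products: -1, 1, 1, 1, -1, 1
Step 2: Sum of products = 2
Step 3: E = -1.8 * 2 = -3.6

-3.6


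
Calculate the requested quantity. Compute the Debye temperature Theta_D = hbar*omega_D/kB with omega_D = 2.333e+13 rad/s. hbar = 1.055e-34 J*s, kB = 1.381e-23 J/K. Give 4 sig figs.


Step 1: hbar*omega_D = 1.055e-34 * 2.333e+13 = 2.461e-21 J
Step 2: Theta_D = 2.461e-21 / 1.381e-23
Step 3: Theta_D = 178.2 K

178.2


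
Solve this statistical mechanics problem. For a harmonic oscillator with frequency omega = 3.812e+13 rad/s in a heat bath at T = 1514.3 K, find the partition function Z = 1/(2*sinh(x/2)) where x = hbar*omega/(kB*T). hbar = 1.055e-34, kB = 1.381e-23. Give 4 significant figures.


Step 1: Compute x = hbar*omega/(kB*T) = 1.055e-34*3.812e+13/(1.381e-23*1514.3) = 0.1923
Step 2: x/2 = 0.09615
Step 3: sinh(x/2) = 0.0963
Step 4: Z = 1/(2*0.0963) = 5.192

5.192


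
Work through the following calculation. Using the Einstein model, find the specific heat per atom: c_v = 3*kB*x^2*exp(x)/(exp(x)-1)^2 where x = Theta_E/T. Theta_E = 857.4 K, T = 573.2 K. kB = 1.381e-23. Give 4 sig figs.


Step 1: x = Theta_E/T = 857.4/573.2 = 1.496
Step 2: x^2 = 2.237
Step 3: exp(x) = 4.463
Step 4: c_v = 3*1.381e-23*2.237*4.463/(4.463-1)^2 = 3.45e-23

3.45e-23


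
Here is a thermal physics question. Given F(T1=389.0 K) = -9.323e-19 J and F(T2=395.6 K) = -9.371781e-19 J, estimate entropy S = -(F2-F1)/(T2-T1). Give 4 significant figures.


Step 1: dF = F2 - F1 = -9.371781e-19 - (-9.323e-19) = -4.8781e-21 J
Step 2: dT = T2 - T1 = 395.6 - 389.0 = 6.6 K
Step 3: S = -dF/dT = -(-4.8781e-21)/6.6 = 7.391e-22 J/K

7.391e-22


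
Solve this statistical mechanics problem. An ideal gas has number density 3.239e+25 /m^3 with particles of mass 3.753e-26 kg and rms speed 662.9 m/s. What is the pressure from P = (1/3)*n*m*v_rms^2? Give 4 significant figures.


Step 1: v_rms^2 = 662.9^2 = 4.394e+05
Step 2: n*m = 3.239e+25*3.753e-26 = 1.216
Step 3: P = (1/3)*1.216*4.394e+05 = 1.781e+05 Pa

1.781e+05


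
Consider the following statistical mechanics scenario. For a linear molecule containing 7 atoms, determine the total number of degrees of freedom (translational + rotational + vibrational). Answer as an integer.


Step 1: Translational DOF = 3
Step 2: Rotational DOF (linear) = 2
Step 3: Vibrational DOF = 3*7 - 5 = 16
Step 4: Total = 3 + 2 + 16 = 21

21


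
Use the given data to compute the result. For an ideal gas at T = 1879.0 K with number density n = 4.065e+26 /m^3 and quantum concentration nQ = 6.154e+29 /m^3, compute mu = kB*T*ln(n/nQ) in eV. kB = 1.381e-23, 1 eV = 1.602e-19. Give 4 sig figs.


Step 1: n/nQ = 4.065e+26/6.154e+29 = 0.0006605
Step 2: ln(n/nQ) = -7.322
Step 3: mu = kB*T*ln(n/nQ) = 2.595e-20*-7.322 = -1.9e-19 J
Step 4: Convert to eV: -1.9e-19/1.602e-19 = -1.186 eV

-1.186


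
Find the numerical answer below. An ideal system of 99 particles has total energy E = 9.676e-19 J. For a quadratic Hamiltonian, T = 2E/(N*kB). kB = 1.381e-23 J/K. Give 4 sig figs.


Step 1: Numerator = 2*E = 2*9.676e-19 = 1.935e-18 J
Step 2: Denominator = N*kB = 99*1.381e-23 = 1.367e-21
Step 3: T = 1.935e-18 / 1.367e-21 = 1415 K

1415


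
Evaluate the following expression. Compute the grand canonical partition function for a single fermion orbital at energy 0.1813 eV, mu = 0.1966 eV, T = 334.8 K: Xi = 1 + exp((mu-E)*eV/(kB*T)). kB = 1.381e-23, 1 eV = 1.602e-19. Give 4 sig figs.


Step 1: (mu - E) = 0.1966 - 0.1813 = 0.0153 eV
Step 2: x = (mu-E)*eV/(kB*T) = 0.0153*1.602e-19/(1.381e-23*334.8) = 0.5301
Step 3: exp(x) = 1.699
Step 4: Xi = 1 + 1.699 = 2.699

2.699


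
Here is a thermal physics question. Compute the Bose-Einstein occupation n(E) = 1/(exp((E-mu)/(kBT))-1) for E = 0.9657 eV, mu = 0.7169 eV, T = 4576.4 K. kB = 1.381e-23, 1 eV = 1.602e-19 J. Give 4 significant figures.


Step 1: (E - mu) = 0.2488 eV
Step 2: x = (E-mu)*eV/(kB*T) = 0.2488*1.602e-19/(1.381e-23*4576.4) = 0.6307
Step 3: exp(x) = 1.879
Step 4: n = 1/(exp(x)-1) = 1.138

1.138


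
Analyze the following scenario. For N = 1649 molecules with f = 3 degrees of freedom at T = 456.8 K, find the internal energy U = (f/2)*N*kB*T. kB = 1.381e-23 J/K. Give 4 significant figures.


Step 1: f/2 = 3/2 = 1.5
Step 2: N*kB*T = 1649*1.381e-23*456.8 = 1.04e-17
Step 3: U = 1.5 * 1.04e-17 = 1.56e-17 J

1.56e-17


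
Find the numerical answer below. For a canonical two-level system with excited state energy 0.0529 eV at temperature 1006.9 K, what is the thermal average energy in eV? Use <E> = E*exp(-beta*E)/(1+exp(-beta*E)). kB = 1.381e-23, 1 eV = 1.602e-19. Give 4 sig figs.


Step 1: beta*E = 0.0529*1.602e-19/(1.381e-23*1006.9) = 0.6095
Step 2: exp(-beta*E) = 0.5436
Step 3: <E> = 0.0529*0.5436/(1+0.5436) = 0.01863 eV

0.01863


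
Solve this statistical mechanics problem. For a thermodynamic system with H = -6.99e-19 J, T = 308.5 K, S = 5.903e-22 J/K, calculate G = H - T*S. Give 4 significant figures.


Step 1: T*S = 308.5 * 5.903e-22 = 1.821e-19 J
Step 2: G = H - T*S = -6.99e-19 - 1.821e-19
Step 3: G = -8.811e-19 J

-8.811e-19


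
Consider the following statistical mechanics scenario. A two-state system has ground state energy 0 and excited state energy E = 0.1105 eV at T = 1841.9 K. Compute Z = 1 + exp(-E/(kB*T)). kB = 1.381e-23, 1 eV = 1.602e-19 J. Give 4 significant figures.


Step 1: Compute beta*E = E*eV/(kB*T) = 0.1105*1.602e-19/(1.381e-23*1841.9) = 0.6959
Step 2: exp(-beta*E) = exp(-0.6959) = 0.4986
Step 3: Z = 1 + 0.4986 = 1.499

1.499


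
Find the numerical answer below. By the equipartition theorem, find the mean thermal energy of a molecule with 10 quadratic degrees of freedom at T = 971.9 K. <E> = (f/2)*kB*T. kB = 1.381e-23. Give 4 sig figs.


Step 1: f/2 = 10/2 = 5
Step 2: kB*T = 1.381e-23 * 971.9 = 1.342e-20
Step 3: <E> = 5 * 1.342e-20 = 6.711e-20 J

6.711e-20


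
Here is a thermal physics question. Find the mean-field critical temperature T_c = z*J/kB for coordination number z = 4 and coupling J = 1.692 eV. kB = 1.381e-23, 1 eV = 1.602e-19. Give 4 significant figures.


Step 1: z*J = 4*1.692 = 6.768 eV
Step 2: Convert to Joules: 6.768*1.602e-19 = 1.084e-18 J
Step 3: T_c = 1.084e-18 / 1.381e-23 = 7.851e+04 K

7.851e+04


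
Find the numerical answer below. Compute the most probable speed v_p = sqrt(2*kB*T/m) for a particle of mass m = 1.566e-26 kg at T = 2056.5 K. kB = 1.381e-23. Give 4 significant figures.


Step 1: Numerator = 2*kB*T = 2*1.381e-23*2056.5 = 5.68e-20
Step 2: Ratio = 5.68e-20 / 1.566e-26 = 3.627e+06
Step 3: v_p = sqrt(3.627e+06) = 1904 m/s

1904


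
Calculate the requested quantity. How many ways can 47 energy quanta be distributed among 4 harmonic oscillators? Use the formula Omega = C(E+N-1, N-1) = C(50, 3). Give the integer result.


Step 1: Use binomial coefficient C(50, 3)
Step 2: Numerator = 50! / 47!
Step 3: Denominator = 3!
Step 4: Omega = 19600

19600


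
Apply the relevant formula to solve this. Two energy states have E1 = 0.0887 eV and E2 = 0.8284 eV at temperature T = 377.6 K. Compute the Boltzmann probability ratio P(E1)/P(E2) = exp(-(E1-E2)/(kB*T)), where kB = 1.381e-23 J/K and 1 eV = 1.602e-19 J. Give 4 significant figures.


Step 1: Compute energy difference dE = E1 - E2 = 0.0887 - 0.8284 = -0.7397 eV
Step 2: Convert to Joules: dE_J = -0.7397 * 1.602e-19 = -1.185e-19 J
Step 3: Compute exponent = -dE_J / (kB * T) = -(-1.185e-19) / (1.381e-23 * 377.6) = 22.72
Step 4: P(E1)/P(E2) = exp(22.72) = 7.397e+09

7.397e+09


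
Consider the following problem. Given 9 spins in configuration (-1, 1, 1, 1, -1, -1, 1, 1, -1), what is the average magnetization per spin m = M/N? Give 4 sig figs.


Step 1: Count up spins (+1): 5, down spins (-1): 4
Step 2: Total magnetization M = 5 - 4 = 1
Step 3: m = M/N = 1/9 = 0.1111

0.1111


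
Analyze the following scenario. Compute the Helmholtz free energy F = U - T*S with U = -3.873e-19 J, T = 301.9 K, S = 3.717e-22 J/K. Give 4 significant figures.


Step 1: T*S = 301.9 * 3.717e-22 = 1.122e-19 J
Step 2: F = U - T*S = -3.873e-19 - 1.122e-19
Step 3: F = -4.995e-19 J

-4.995e-19


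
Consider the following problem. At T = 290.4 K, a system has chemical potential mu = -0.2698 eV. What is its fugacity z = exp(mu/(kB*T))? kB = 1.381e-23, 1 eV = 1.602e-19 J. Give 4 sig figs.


Step 1: Convert mu to Joules: -0.2698*1.602e-19 = -4.322e-20 J
Step 2: kB*T = 1.381e-23*290.4 = 4.01e-21 J
Step 3: mu/(kB*T) = -10.78
Step 4: z = exp(-10.78) = 2.087e-05

2.087e-05


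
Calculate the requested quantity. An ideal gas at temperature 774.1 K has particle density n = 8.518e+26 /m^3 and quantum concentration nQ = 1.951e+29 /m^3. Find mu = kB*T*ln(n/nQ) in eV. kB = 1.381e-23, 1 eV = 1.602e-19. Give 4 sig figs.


Step 1: n/nQ = 8.518e+26/1.951e+29 = 0.004366
Step 2: ln(n/nQ) = -5.434
Step 3: mu = kB*T*ln(n/nQ) = 1.069e-20*-5.434 = -5.809e-20 J
Step 4: Convert to eV: -5.809e-20/1.602e-19 = -0.3626 eV

-0.3626


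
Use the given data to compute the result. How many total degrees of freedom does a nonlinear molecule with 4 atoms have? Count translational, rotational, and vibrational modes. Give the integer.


Step 1: Translational DOF = 3
Step 2: Rotational DOF (nonlinear) = 3
Step 3: Vibrational DOF = 3*4 - 6 = 6
Step 4: Total = 3 + 3 + 6 = 12

12


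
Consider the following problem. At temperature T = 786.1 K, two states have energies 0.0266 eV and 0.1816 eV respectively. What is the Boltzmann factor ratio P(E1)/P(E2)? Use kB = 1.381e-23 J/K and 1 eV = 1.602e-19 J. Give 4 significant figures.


Step 1: Compute energy difference dE = E1 - E2 = 0.0266 - 0.1816 = -0.155 eV
Step 2: Convert to Joules: dE_J = -0.155 * 1.602e-19 = -2.483e-20 J
Step 3: Compute exponent = -dE_J / (kB * T) = -(-2.483e-20) / (1.381e-23 * 786.1) = 2.287
Step 4: P(E1)/P(E2) = exp(2.287) = 9.848

9.848


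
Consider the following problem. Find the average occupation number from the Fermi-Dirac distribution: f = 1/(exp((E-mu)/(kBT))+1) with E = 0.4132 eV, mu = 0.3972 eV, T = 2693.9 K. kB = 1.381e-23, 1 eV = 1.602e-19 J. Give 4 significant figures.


Step 1: (E - mu) = 0.4132 - 0.3972 = 0.016 eV
Step 2: Convert: (E-mu)*eV = 2.563e-21 J
Step 3: x = (E-mu)*eV/(kB*T) = 0.0689
Step 4: f = 1/(exp(0.0689)+1) = 0.4828

0.4828


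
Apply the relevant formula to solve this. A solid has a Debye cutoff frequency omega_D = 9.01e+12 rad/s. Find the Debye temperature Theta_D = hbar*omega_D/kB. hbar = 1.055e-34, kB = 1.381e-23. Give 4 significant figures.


Step 1: hbar*omega_D = 1.055e-34 * 9.01e+12 = 9.506e-22 J
Step 2: Theta_D = 9.506e-22 / 1.381e-23
Step 3: Theta_D = 68.83 K

68.83


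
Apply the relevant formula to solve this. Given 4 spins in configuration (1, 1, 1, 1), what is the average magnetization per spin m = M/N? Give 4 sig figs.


Step 1: Count up spins (+1): 4, down spins (-1): 0
Step 2: Total magnetization M = 4 - 0 = 4
Step 3: m = M/N = 4/4 = 1

1


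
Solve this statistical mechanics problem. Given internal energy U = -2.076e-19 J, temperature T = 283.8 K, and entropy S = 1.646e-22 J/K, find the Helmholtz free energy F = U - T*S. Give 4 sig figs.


Step 1: T*S = 283.8 * 1.646e-22 = 4.671e-20 J
Step 2: F = U - T*S = -2.076e-19 - 4.671e-20
Step 3: F = -2.543e-19 J

-2.543e-19


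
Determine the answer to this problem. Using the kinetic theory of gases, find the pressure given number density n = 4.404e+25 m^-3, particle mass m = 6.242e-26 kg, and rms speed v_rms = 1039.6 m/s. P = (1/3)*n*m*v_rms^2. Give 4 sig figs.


Step 1: v_rms^2 = 1039.6^2 = 1.081e+06
Step 2: n*m = 4.404e+25*6.242e-26 = 2.749
Step 3: P = (1/3)*2.749*1.081e+06 = 9.903e+05 Pa

9.903e+05


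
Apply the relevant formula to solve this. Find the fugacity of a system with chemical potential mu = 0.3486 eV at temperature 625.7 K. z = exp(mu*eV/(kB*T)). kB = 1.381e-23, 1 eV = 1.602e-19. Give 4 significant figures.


Step 1: Convert mu to Joules: 0.3486*1.602e-19 = 5.585e-20 J
Step 2: kB*T = 1.381e-23*625.7 = 8.641e-21 J
Step 3: mu/(kB*T) = 6.463
Step 4: z = exp(6.463) = 640.9

640.9
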